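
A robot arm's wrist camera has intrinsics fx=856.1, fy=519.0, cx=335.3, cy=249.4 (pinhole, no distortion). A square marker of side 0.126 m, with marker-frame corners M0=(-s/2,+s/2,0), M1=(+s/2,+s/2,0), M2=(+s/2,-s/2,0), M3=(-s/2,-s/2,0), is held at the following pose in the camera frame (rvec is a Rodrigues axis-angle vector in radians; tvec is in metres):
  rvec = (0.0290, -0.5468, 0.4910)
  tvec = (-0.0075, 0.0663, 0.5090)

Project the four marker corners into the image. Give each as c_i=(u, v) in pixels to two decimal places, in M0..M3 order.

c0=(184.47, 353.34) c1=(352.19, 394.83) c2=(441.57, 285.74) c3=(290.08, 230.98)

Intrinsics K: fx=856.1, fy=519.0, cx=335.3, cy=249.4
Marker side s = 0.126 m; corners in marker frame (Z=0):
  M0 = (-0.0630, +0.0630, 0)
  M1 = (+0.0630, +0.0630, 0)
  M2 = (+0.0630, -0.0630, 0)
  M3 = (-0.0630, -0.0630, 0)
rvec = (0.0290, -0.5468, 0.4910), |rvec| = θ = 0.73547 rad = 42.139°
Rodrigues: sinθ=0.67093, 1−cosθ=0.25848; R = I + sinθ·[k]× + (1−cosθ)·[k]×²:
    [+0.74192 -0.45549 -0.49202]
    [+0.44034 +0.88439 -0.15475]
    [+0.50563 -0.10184 +0.85672]
t = (-0.0075, 0.0663, 0.5090) m
M0: Pc = R·M0+t = (-0.08294, +0.09428, +0.47073); u = 856.1·(-0.08294)/0.47073 + 335.3 = 184.4651, v = 519.0·(+0.09428)/0.47073 + 249.4 = 353.3428
M1: Pc = R·M1+t = (+0.01054, +0.14976, +0.53444); u = 856.1·(+0.01054)/0.53444 + 335.3 = 352.1913, v = 519.0·(+0.14976)/0.53444 + 249.4 = 394.8321
M2: Pc = R·M2+t = (+0.06794, +0.03832, +0.54727); u = 856.1·(+0.06794)/0.54727 + 335.3 = 441.5746, v = 519.0·(+0.03832)/0.54727 + 249.4 = 285.7448
M3: Pc = R·M3+t = (-0.02554, -0.01716, +0.48356); u = 856.1·(-0.02554)/0.48356 + 335.3 = 290.0755, v = 519.0·(-0.01716)/0.48356 + 249.4 = 230.9843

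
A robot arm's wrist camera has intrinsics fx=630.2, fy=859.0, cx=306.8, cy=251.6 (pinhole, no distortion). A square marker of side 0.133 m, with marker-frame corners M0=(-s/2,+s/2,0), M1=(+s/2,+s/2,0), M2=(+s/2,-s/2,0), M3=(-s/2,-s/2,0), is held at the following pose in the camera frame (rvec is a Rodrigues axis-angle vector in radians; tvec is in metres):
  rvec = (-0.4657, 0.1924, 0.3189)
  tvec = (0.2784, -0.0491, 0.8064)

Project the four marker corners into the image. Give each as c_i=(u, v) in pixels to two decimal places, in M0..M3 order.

Intrinsics K: fx=630.2, fy=859.0, cx=306.8, cy=251.6
Marker side s = 0.133 m; corners in marker frame (Z=0):
  M0 = (-0.0665, +0.0665, 0)
  M1 = (+0.0665, +0.0665, 0)
  M2 = (+0.0665, -0.0665, 0)
  M3 = (-0.0665, -0.0665, 0)
rvec = (-0.4657, 0.1924, 0.3189), |rvec| = θ = 0.59631 rad = 34.166°
Rodrigues: sinθ=0.56160, 1−cosθ=0.17259; R = I + sinθ·[k]× + (1−cosθ)·[k]×²:
    [+0.93267 -0.34382 +0.10912]
    [+0.25685 +0.84538 +0.46837]
    [-0.25328 -0.40881 +0.87677]
t = (0.2784, -0.0491, 0.8064) m
M0: Pc = R·M0+t = (+0.19351, -0.00996, +0.79606); u = 630.2·(+0.19351)/0.79606 + 306.8 = 459.9949, v = 859.0·(-0.00996)/0.79606 + 251.6 = 240.8497
M1: Pc = R·M1+t = (+0.31756, +0.02420, +0.76237); u = 630.2·(+0.31756)/0.76237 + 306.8 = 569.3039, v = 859.0·(+0.02420)/0.76237 + 251.6 = 278.8648
M2: Pc = R·M2+t = (+0.36329, -0.08824, +0.81674); u = 630.2·(+0.36329)/0.81674 + 306.8 = 587.1129, v = 859.0·(-0.08824)/0.81674 + 251.6 = 158.7973
M3: Pc = R·M3+t = (+0.23924, -0.12240, +0.85043); u = 630.2·(+0.23924)/0.85043 + 306.8 = 484.0869, v = 859.0·(-0.12240)/0.85043 + 251.6 = 127.9686

c0=(459.99, 240.85) c1=(569.30, 278.86) c2=(587.11, 158.80) c3=(484.09, 127.97)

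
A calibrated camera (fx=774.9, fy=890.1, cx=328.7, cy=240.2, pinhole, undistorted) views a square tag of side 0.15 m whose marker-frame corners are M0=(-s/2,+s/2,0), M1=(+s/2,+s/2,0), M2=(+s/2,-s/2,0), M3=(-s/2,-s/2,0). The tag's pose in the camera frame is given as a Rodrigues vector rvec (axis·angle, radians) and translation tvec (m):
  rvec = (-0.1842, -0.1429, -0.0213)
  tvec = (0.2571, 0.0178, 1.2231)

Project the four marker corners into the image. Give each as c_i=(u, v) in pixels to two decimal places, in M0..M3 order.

c0=(448.57, 308.60) c1=(540.72, 306.52) c2=(532.92, 199.87) c3=(442.68, 200.04)

Intrinsics K: fx=774.9, fy=890.1, cx=328.7, cy=240.2
Marker side s = 0.15 m; corners in marker frame (Z=0):
  M0 = (-0.0750, +0.0750, 0)
  M1 = (+0.0750, +0.0750, 0)
  M2 = (+0.0750, -0.0750, 0)
  M3 = (-0.0750, -0.0750, 0)
rvec = (-0.1842, -0.1429, -0.0213), |rvec| = θ = 0.23410 rad = 13.413°
Rodrigues: sinθ=0.23197, 1−cosθ=0.02728; R = I + sinθ·[k]× + (1−cosθ)·[k]×²:
    [+0.98961 +0.03421 -0.13965]
    [-0.00800 +0.98289 +0.18404]
    [+0.14355 -0.18101 +0.97295]
t = (0.2571, 0.0178, 1.2231) m
M0: Pc = R·M0+t = (+0.18544, +0.09212, +1.19876); u = 774.9·(+0.18544)/1.19876 + 328.7 = 448.5750, v = 890.1·(+0.09212)/1.19876 + 240.2 = 308.5985
M1: Pc = R·M1+t = (+0.33389, +0.09092, +1.22029); u = 774.9·(+0.33389)/1.22029 + 328.7 = 540.7220, v = 890.1·(+0.09092)/1.22029 + 240.2 = 306.5157
M2: Pc = R·M2+t = (+0.32876, -0.05652, +1.24744); u = 774.9·(+0.32876)/1.24744 + 328.7 = 532.9199, v = 890.1·(-0.05652)/1.24744 + 240.2 = 199.8729
M3: Pc = R·M3+t = (+0.18031, -0.05532, +1.22591); u = 774.9·(+0.18031)/1.22591 + 328.7 = 442.6767, v = 890.1·(-0.05532)/1.22591 + 240.2 = 200.0364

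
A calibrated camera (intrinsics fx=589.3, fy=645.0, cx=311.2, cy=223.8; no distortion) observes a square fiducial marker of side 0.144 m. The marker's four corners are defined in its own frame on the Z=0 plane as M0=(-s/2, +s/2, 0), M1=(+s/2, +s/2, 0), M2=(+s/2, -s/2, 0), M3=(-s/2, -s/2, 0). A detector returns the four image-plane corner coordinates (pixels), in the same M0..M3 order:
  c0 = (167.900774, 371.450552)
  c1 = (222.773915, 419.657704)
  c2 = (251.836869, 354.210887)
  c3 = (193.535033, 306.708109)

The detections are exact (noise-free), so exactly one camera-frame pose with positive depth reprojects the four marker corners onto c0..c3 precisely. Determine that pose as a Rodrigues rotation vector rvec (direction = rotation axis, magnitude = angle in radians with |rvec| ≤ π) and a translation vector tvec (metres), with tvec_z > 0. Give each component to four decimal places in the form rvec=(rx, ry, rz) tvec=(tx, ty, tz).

Intrinsics K: fx=589.3, fy=645.0, cx=311.2, cy=223.8
Marker side s = 0.144 m; corners in marker frame (Z=0):
  M0 = (-0.0720, +0.0720, 0)
  M1 = (+0.0720, +0.0720, 0)
  M2 = (+0.0720, -0.0720, 0)
  M3 = (-0.0720, -0.0720, 0)
Detected image corners:
  c0 = (167.900774, 371.450552) px
  c1 = (222.773915, 419.657704) px
  c2 = (251.836869, 354.210887) px
  c3 = (193.535033, 306.708109) px
Planar DLT: solve 8×8 A·h = b for H (H[2,2]=1):
  H  [+333.43209 -130.38802 +208.15446]
  H  [+229.39659 +554.96911 +363.18283]
  H  [-0.28368 +0.28367 +1.00000]
B = K⁻¹H; ‖b₁‖=0.893746, ‖b₂‖=0.893746; λ = 2/(‖b₁‖+‖b₂‖) = 1.118886, sign → tz>0 ⇒ λ=+1.118886
r₁ = λ·B[:,0] = (+0.80070,+0.50807,-0.31741); r₂ = λ·B[:,1] = (-0.41517,+0.85258,+0.31739)
r₃ = r₁×r₂ = (+0.43188,-0.12235,+0.89360); SVD([r₁ r₂ r₃]) → R = UVᵀ:
  R  [+0.80070 -0.41517 +0.43188]
  R  [+0.50807 +0.85258 -0.12235]
  R  [-0.31741 +0.31739 +0.89360]
t = (-0.19565, +0.24179, +1.11889) m
tr R = 2.546874; θ = arccos((tr R − 1)/2) = 0.686551 rad = 39.336°
axis k = ((R−Rᵀ)₃₂, (R−Rᵀ)₁₃, (R−Rᵀ)₂₁) / (2 sinθ) = (+0.346871, +0.591038, +0.728255)
rvec = θ·k = (+0.238144, +0.405777, +0.499984)

rvec=(0.2381, 0.4058, 0.5000) tvec=(-0.1956, 0.2418, 1.1189)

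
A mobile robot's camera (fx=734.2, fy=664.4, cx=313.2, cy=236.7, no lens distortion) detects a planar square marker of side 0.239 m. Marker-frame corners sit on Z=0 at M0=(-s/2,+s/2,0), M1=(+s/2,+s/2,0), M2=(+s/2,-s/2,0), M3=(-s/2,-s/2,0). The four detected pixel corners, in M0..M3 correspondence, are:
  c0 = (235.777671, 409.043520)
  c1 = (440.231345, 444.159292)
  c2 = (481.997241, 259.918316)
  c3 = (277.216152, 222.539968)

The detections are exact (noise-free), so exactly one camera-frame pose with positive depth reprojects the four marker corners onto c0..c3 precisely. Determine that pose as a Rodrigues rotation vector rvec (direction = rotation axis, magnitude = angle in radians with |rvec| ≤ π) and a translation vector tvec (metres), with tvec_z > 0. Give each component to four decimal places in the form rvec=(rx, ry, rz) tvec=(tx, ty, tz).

rvec=(0.0177, -0.0386, 0.1988) tvec=(0.0527, 0.1230, 0.8379)

Intrinsics K: fx=734.2, fy=664.4, cx=313.2, cy=236.7
Marker side s = 0.239 m; corners in marker frame (Z=0):
  M0 = (-0.1195, +0.1195, 0)
  M1 = (+0.1195, +0.1195, 0)
  M2 = (+0.1195, -0.1195, 0)
  M3 = (-0.1195, -0.1195, 0)
Detected image corners:
  c0 = (235.777671, 409.043520) px
  c1 = (440.231345, 444.159292) px
  c2 = (481.997241, 259.918316) px
  c3 = (277.216152, 222.539968) px
Planar DLT: solve 8×8 A·h = b for H (H[2,2]=1):
  H  [+873.30991 -168.17813 +359.34987]
  H  [+167.63243 +781.07378 +334.20085]
  H  [+0.04786 +0.01643 +1.00000]
B = K⁻¹H; ‖b₁‖=1.193452, ‖b₂‖=1.193452; λ = 2/(‖b₁‖+‖b₂‖) = 0.837905, sign → tz>0 ⇒ λ=+0.837905
r₁ = λ·B[:,0] = (+0.97956,+0.19712,+0.04010); r₂ = λ·B[:,1] = (-0.19780,+0.98014,+0.01376)
r₃ = r₁×r₂ = (-0.03659,-0.02141,+0.99910); SVD([r₁ r₂ r₃]) → R = UVᵀ:
  R  [+0.97956 -0.19780 -0.03659]
  R  [+0.19712 +0.98014 -0.02141]
  R  [+0.04010 +0.01376 +0.99910]
t = (+0.05267, +0.12296, +0.83791) m
tr R = 2.958804; θ = arccos((tr R − 1)/2) = 0.203318 rad = 11.649°
axis k = ((R−Rᵀ)₃₂, (R−Rᵀ)₁₃, (R−Rᵀ)₂₁) / (2 sinθ) = (+0.087105, -0.189905, +0.977931)
rvec = θ·k = (+0.017710, -0.038611, +0.198831)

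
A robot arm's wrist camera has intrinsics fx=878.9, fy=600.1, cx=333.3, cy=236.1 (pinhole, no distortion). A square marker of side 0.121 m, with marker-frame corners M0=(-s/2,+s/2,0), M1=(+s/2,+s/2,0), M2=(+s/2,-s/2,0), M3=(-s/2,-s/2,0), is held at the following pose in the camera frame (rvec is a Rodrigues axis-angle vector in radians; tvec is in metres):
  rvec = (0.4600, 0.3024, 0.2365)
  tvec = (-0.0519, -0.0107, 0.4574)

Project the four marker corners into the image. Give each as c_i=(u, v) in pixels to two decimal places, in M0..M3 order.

Intrinsics K: fx=878.9, fy=600.1, cx=333.3, cy=236.1
Marker side s = 0.121 m; corners in marker frame (Z=0):
  M0 = (-0.0605, +0.0605, 0)
  M1 = (+0.0605, +0.0605, 0)
  M2 = (+0.0605, -0.0605, 0)
  M3 = (-0.0605, -0.0605, 0)
rvec = (0.4600, 0.3024, 0.2365), |rvec| = θ = 0.59915 rad = 34.329°
Rodrigues: sinθ=0.56394, 1−cosθ=0.17418; R = I + sinθ·[k]× + (1−cosθ)·[k]×²:
    [+0.92849 -0.15511 +0.33742]
    [+0.29010 +0.87019 -0.39827]
    [-0.23184 +0.46767 +0.85296]
t = (-0.0519, -0.0107, 0.4574) m
M0: Pc = R·M0+t = (-0.11746, +0.02440, +0.49972); u = 878.9·(-0.11746)/0.49972 + 333.3 = 126.7177, v = 600.1·(+0.02440)/0.49972 + 236.1 = 265.3958
M1: Pc = R·M1+t = (-0.00511, +0.05950, +0.47167); u = 878.9·(-0.00511)/0.47167 + 333.3 = 323.7775, v = 600.1·(+0.05950)/0.47167 + 236.1 = 311.7981
M2: Pc = R·M2+t = (+0.01366, -0.04580, +0.41508); u = 878.9·(+0.01366)/0.41508 + 333.3 = 362.2188, v = 600.1·(-0.04580)/0.41508 + 236.1 = 169.8914
M3: Pc = R·M3+t = (-0.09869, -0.08090, +0.44313); u = 878.9·(-0.09869)/0.44313 + 333.3 = 137.5609, v = 600.1·(-0.08090)/0.44313 + 236.1 = 126.5470

c0=(126.72, 265.40) c1=(323.78, 311.80) c2=(362.22, 169.89) c3=(137.56, 126.55)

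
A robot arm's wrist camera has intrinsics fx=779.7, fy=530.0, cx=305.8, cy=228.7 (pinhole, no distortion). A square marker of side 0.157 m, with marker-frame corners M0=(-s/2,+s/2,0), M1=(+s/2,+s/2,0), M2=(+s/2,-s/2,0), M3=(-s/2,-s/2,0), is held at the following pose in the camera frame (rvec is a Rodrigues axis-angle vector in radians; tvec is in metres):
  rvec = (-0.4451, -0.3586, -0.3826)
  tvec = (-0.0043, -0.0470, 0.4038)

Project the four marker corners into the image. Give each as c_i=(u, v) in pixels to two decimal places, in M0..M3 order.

Intrinsics K: fx=779.7, fy=530.0, cx=305.8, cy=228.7
Marker side s = 0.157 m; corners in marker frame (Z=0):
  M0 = (-0.0785, +0.0785, 0)
  M1 = (+0.0785, +0.0785, 0)
  M2 = (+0.0785, -0.0785, 0)
  M3 = (-0.0785, -0.0785, 0)
rvec = (-0.4451, -0.3586, -0.3826), |rvec| = θ = 0.68782 rad = 39.409°
Rodrigues: sinθ=0.63485, 1−cosθ=0.22737; R = I + sinθ·[k]× + (1−cosθ)·[k]×²:
    [+0.86785 +0.42985 -0.24914]
    [-0.27643 +0.83444 +0.47676]
    [+0.41283 -0.34489 +0.84299]
t = (-0.0043, -0.0470, 0.4038) m
M0: Pc = R·M0+t = (-0.03868, +0.04020, +0.34432); u = 779.7·(-0.03868)/0.34432 + 305.8 = 218.2036, v = 530.0·(+0.04020)/0.34432 + 228.7 = 290.5831
M1: Pc = R·M1+t = (+0.09757, -0.00320, +0.40913); u = 779.7·(+0.09757)/0.40913 + 305.8 = 491.7407, v = 530.0·(-0.00320)/0.40913 + 228.7 = 224.5593
M2: Pc = R·M2+t = (+0.03008, -0.13420, +0.46328); u = 779.7·(+0.03008)/0.46328 + 305.8 = 356.4296, v = 530.0·(-0.13420)/0.46328 + 228.7 = 75.1699
M3: Pc = R·M3+t = (-0.10617, -0.09080, +0.39847); u = 779.7·(-0.10617)/0.39847 + 305.8 = 98.0536, v = 530.0·(-0.09080)/0.39847 + 228.7 = 107.9222

c0=(218.20, 290.58) c1=(491.74, 224.56) c2=(356.43, 75.17) c3=(98.05, 107.92)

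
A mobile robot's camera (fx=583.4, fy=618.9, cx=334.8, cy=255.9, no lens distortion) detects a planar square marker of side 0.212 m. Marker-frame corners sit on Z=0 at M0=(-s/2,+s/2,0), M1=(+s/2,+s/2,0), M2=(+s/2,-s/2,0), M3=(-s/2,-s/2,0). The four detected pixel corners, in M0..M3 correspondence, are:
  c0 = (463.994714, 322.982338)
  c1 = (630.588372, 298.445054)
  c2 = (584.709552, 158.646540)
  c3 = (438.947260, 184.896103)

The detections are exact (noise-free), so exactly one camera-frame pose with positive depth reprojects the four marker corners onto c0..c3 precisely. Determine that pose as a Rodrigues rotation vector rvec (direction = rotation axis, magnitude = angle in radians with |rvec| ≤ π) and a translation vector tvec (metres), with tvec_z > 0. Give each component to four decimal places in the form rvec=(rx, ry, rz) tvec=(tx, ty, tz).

rvec=(-0.4950, 0.1722, -0.1187) tvec=(0.2683, -0.0247, 0.8142)

Intrinsics K: fx=583.4, fy=618.9, cx=334.8, cy=255.9
Marker side s = 0.212 m; corners in marker frame (Z=0):
  M0 = (-0.1060, +0.1060, 0)
  M1 = (+0.1060, +0.1060, 0)
  M2 = (+0.1060, -0.1060, 0)
  M3 = (-0.1060, -0.1060, 0)
Detected image corners:
  c0 = (463.994714, 322.982338) px
  c1 = (630.588372, 298.445054) px
  c2 = (584.709552, 158.646540) px
  c3 = (438.947260, 184.896103) px
Planar DLT: solve 8×8 A·h = b for H (H[2,2]=1):
  H  [+645.58540 -146.77811 +527.07251]
  H  [-160.13266 +512.64219 +237.11104]
  H  [-0.16622 -0.59142 +1.00000]
B = K⁻¹H; ‖b₁‖=1.228206, ‖b₂‖=1.228206; λ = 2/(‖b₁‖+‖b₂‖) = 0.814195, sign → tz>0 ⇒ λ=+0.814195
r₁ = λ·B[:,0] = (+0.97865,-0.15471,-0.13534); r₂ = λ·B[:,1] = (+0.07149,+0.87351,-0.48153)
r₃ = r₁×r₂ = (+0.19271,+0.46157,+0.86592); SVD([r₁ r₂ r₃]) → R = UVᵀ:
  R  [+0.97865 +0.07149 +0.19271]
  R  [-0.15471 +0.87351 +0.46157]
  R  [-0.13534 -0.48153 +0.86592]
t = (+0.26834, -0.02472, +0.81420) m
tr R = 2.718074; θ = arccos((tr R − 1)/2) = 0.537411 rad = 30.791°
axis k = ((R−Rᵀ)₃₂, (R−Rᵀ)₁₃, (R−Rᵀ)₂₁) / (2 sinθ) = (-0.921153, +0.320412, -0.220936)
rvec = θ·k = (-0.495038, +0.172193, -0.118733)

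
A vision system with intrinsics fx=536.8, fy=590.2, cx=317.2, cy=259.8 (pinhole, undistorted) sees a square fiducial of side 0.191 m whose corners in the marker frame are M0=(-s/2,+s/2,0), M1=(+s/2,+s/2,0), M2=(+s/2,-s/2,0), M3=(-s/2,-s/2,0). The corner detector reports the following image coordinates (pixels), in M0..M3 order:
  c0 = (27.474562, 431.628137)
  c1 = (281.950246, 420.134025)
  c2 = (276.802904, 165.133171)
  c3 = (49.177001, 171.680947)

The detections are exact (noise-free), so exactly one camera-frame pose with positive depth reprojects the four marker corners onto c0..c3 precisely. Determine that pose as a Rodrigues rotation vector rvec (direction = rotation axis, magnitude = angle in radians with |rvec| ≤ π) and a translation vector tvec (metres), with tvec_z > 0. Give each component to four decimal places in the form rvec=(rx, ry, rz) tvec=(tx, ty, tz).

Intrinsics K: fx=536.8, fy=590.2, cx=317.2, cy=259.8
Marker side s = 0.191 m; corners in marker frame (Z=0):
  M0 = (-0.0955, +0.0955, 0)
  M1 = (+0.0955, +0.0955, 0)
  M2 = (+0.0955, -0.0955, 0)
  M3 = (-0.0955, -0.0955, 0)
Detected image corners:
  c0 = (27.474562, 431.628137) px
  c1 = (281.950246, 420.134025) px
  c2 = (276.802904, 165.133171) px
  c3 = (49.177001, 171.680947) px
Planar DLT: solve 8×8 A·h = b for H (H[2,2]=1):
  H  [+1270.89709 -134.99960 +160.00423]
  H  [-22.66788 +1175.46414 +289.97361]
  H  [+0.08025 -0.58042 +1.00000]
B = K⁻¹H; ‖b₁‖=2.322683, ‖b₂‖=2.322683; λ = 2/(‖b₁‖+‖b₂‖) = 0.430537, sign → tz>0 ⇒ λ=+0.430537
r₁ = λ·B[:,0] = (+0.99890,-0.03174,+0.03455); r₂ = λ·B[:,1] = (+0.03939,+0.96747,-0.24989)
r₃ = r₁×r₂ = (-0.02549,+0.25098,+0.96766); SVD([r₁ r₂ r₃]) → R = UVᵀ:
  R  [+0.99890 +0.03939 -0.02549]
  R  [-0.03174 +0.96747 +0.25098]
  R  [+0.03455 -0.24989 +0.96766]
t = (-0.12608, +0.02201, +0.43054) m
tr R = 2.934028; θ = arccos((tr R − 1)/2) = 0.257561 rad = 14.757°
axis k = ((R−Rᵀ)₃₂, (R−Rᵀ)₁₃, (R−Rᵀ)₂₁) / (2 sinθ) = (-0.983166, -0.117856, -0.139625)
rvec = θ·k = (-0.253225, -0.030355, -0.035962)

rvec=(-0.2532, -0.0304, -0.0360) tvec=(-0.1261, 0.0220, 0.4305)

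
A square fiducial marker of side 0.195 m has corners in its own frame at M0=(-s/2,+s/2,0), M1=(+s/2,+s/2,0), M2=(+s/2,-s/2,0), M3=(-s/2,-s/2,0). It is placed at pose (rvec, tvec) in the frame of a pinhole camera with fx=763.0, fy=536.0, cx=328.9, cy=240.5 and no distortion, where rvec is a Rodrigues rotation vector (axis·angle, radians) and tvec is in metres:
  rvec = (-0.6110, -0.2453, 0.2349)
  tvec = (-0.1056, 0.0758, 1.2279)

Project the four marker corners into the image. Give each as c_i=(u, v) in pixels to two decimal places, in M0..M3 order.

c0=(189.01, 298.58) c1=(311.16, 322.48) c2=(329.23, 251.40) c3=(218.59, 227.95)

Intrinsics K: fx=763.0, fy=536.0, cx=328.9, cy=240.5
Marker side s = 0.195 m; corners in marker frame (Z=0):
  M0 = (-0.0975, +0.0975, 0)
  M1 = (+0.0975, +0.0975, 0)
  M2 = (+0.0975, -0.0975, 0)
  M3 = (-0.0975, -0.0975, 0)
rvec = (-0.6110, -0.2453, 0.2349), |rvec| = θ = 0.69905 rad = 40.053°
Rodrigues: sinθ=0.64349, 1−cosθ=0.23455; R = I + sinθ·[k]× + (1−cosθ)·[k]×²:
    [+0.94464 -0.14429 -0.29469]
    [+0.28817 +0.79433 +0.53478]
    [+0.15692 -0.59010 +0.79194]
t = (-0.1056, 0.0758, 1.2279) m
M0: Pc = R·M0+t = (-0.21177, +0.12515, +1.15507); u = 763.0·(-0.21177)/1.15507 + 328.9 = 189.0111, v = 536.0·(+0.12515)/1.15507 + 240.5 = 298.5755
M1: Pc = R·M1+t = (-0.02757, +0.18134, +1.18567); u = 763.0·(-0.02757)/1.18567 + 328.9 = 311.1603, v = 536.0·(+0.18134)/1.18567 + 240.5 = 322.4796
M2: Pc = R·M2+t = (+0.00057, +0.02645, +1.30073); u = 763.0·(+0.00057)/1.30073 + 328.9 = 329.2347, v = 536.0·(+0.02645)/1.30073 + 240.5 = 251.3989
M3: Pc = R·M3+t = (-0.18363, -0.02974, +1.27013); u = 763.0·(-0.18363)/1.27013 + 328.9 = 218.5871, v = 536.0·(-0.02974)/1.27013 + 240.5 = 227.9480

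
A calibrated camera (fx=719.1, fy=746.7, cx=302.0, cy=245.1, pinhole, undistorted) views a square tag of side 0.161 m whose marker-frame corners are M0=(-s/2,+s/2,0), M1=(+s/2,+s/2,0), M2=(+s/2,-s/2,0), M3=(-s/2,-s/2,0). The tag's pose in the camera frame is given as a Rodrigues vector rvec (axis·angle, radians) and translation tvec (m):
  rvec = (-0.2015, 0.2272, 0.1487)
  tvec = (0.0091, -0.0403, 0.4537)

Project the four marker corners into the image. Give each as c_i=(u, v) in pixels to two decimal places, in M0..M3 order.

c0=(173.28, 290.37) c1=(427.14, 329.76) c2=(462.48, 64.91) c3=(221.01, 48.67)

Intrinsics K: fx=719.1, fy=746.7, cx=302.0, cy=245.1
Marker side s = 0.161 m; corners in marker frame (Z=0):
  M0 = (-0.0805, +0.0805, 0)
  M1 = (+0.0805, +0.0805, 0)
  M2 = (+0.0805, -0.0805, 0)
  M3 = (-0.0805, -0.0805, 0)
rvec = (-0.2015, 0.2272, 0.1487), |rvec| = θ = 0.33813 rad = 19.374°
Rodrigues: sinθ=0.33173, 1−cosθ=0.05662; R = I + sinθ·[k]× + (1−cosθ)·[k]×²:
    [+0.96348 -0.16856 +0.20806]
    [+0.12321 +0.96894 +0.21441]
    [-0.23773 -0.18095 +0.95433]
t = (0.0091, -0.0403, 0.4537) m
M0: Pc = R·M0+t = (-0.08203, +0.02778, +0.45827); u = 719.1·(-0.08203)/0.45827 + 302.0 = 173.2832, v = 746.7·(+0.02778)/0.45827 + 245.1 = 290.3665
M1: Pc = R·M1+t = (+0.07309, +0.04762, +0.42000); u = 719.1·(+0.07309)/0.42000 + 302.0 = 427.1447, v = 746.7·(+0.04762)/0.42000 + 245.1 = 329.7590
M2: Pc = R·M2+t = (+0.10023, -0.10838, +0.44913); u = 719.1·(+0.10023)/0.44913 + 302.0 = 462.4769, v = 746.7·(-0.10838)/0.44913 + 245.1 = 64.9104
M3: Pc = R·M3+t = (-0.05489, -0.12822, +0.48740); u = 719.1·(-0.05489)/0.48740 + 302.0 = 221.0145, v = 746.7·(-0.12822)/0.48740 + 245.1 = 48.6707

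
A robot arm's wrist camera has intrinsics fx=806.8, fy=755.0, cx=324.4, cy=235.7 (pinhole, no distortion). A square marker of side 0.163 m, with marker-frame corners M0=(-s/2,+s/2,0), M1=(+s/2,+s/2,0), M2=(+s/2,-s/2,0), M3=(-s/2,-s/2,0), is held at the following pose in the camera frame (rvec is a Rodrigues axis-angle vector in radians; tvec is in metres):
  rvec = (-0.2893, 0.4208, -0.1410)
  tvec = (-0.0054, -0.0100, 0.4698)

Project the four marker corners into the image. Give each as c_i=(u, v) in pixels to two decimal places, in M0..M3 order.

Intrinsics K: fx=806.8, fy=755.0, cx=324.4, cy=235.7
Marker side s = 0.163 m; corners in marker frame (Z=0):
  M0 = (-0.0815, +0.0815, 0)
  M1 = (+0.0815, +0.0815, 0)
  M2 = (+0.0815, -0.0815, 0)
  M3 = (-0.0815, -0.0815, 0)
rvec = (-0.2893, 0.4208, -0.1410), |rvec| = θ = 0.52976 rad = 30.353°
Rodrigues: sinθ=0.50533, 1−cosθ=0.13707; R = I + sinθ·[k]× + (1−cosθ)·[k]×²:
    [+0.90380 +0.07504 +0.42131]
    [-0.19396 +0.94941 +0.24698]
    [-0.38147 -0.30494 +0.87264]
t = (-0.0054, -0.0100, 0.4698) m
M0: Pc = R·M0+t = (-0.07294, +0.08318, +0.47604); u = 806.8·(-0.07294)/0.47604 + 324.4 = 200.7719, v = 755.0·(+0.08318)/0.47604 + 235.7 = 367.6313
M1: Pc = R·M1+t = (+0.07438, +0.05157, +0.41386); u = 806.8·(+0.07438)/0.41386 + 324.4 = 469.3925, v = 755.0·(+0.05157)/0.41386 + 235.7 = 329.7785
M2: Pc = R·M2+t = (+0.06214, -0.10318, +0.46356); u = 806.8·(+0.06214)/0.46356 + 324.4 = 432.5583, v = 755.0·(-0.10318)/0.46356 + 235.7 = 67.6445
M3: Pc = R·M3+t = (-0.08518, -0.07157, +0.52574); u = 806.8·(-0.08518)/0.52574 + 324.4 = 193.6899, v = 755.0·(-0.07157)/0.52574 + 235.7 = 132.9211

c0=(200.77, 367.63) c1=(469.39, 329.78) c2=(432.56, 67.64) c3=(193.69, 132.92)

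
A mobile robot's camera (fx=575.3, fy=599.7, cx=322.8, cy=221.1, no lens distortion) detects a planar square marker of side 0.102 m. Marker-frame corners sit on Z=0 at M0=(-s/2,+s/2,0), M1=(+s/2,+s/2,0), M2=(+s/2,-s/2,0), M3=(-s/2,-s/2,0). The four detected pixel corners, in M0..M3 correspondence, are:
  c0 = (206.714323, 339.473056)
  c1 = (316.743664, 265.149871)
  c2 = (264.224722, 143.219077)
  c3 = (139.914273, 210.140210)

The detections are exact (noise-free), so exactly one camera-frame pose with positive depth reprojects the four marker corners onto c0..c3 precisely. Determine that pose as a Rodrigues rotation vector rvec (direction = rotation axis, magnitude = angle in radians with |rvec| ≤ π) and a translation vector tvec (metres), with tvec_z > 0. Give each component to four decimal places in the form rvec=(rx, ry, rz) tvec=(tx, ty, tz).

Intrinsics K: fx=575.3, fy=599.7, cx=322.8, cy=221.1
Marker side s = 0.102 m; corners in marker frame (Z=0):
  M0 = (-0.0510, +0.0510, 0)
  M1 = (+0.0510, +0.0510, 0)
  M2 = (+0.0510, -0.0510, 0)
  M3 = (-0.0510, -0.0510, 0)
Detected image corners:
  c0 = (206.714323, 339.473056) px
  c1 = (316.743664, 265.149871) px
  c2 = (264.224722, 143.219077) px
  c3 = (139.914273, 210.140210) px
Planar DLT: solve 8×8 A·h = b for H (H[2,2]=1):
  H  [+1371.47543 +743.84303 +235.86690]
  H  [-461.04013 +1397.62117 +239.99001]
  H  [+0.97133 +0.70036 +1.00000]
B = K⁻¹H; ‖b₁‖=2.365377, ‖b₂‖=2.365377; λ = 2/(‖b₁‖+‖b₂‖) = 0.422766, sign → tz>0 ⇒ λ=+0.422766
r₁ = λ·B[:,0] = (+0.77743,-0.47641,+0.41065); r₂ = λ·B[:,1] = (+0.38049,+0.87611,+0.29609)
r₃ = r₁×r₂ = (-0.50083,-0.07394,+0.86238); SVD([r₁ r₂ r₃]) → R = UVᵀ:
  R  [+0.77743 +0.38049 -0.50083]
  R  [-0.47641 +0.87611 -0.07394]
  R  [+0.41065 +0.29609 +0.86238]
t = (-0.06388, +0.01332, +0.42277) m
tr R = 2.515917; θ = arccos((tr R − 1)/2) = 0.710618 rad = 40.715°
axis k = ((R−Rᵀ)₃₂, (R−Rᵀ)₁₃, (R−Rᵀ)₂₁) / (2 sinθ) = (+0.283637, -0.698662, -0.656827)
rvec = θ·k = (+0.201558, -0.496482, -0.466754)

rvec=(0.2016, -0.4965, -0.4668) tvec=(-0.0639, 0.0133, 0.4228)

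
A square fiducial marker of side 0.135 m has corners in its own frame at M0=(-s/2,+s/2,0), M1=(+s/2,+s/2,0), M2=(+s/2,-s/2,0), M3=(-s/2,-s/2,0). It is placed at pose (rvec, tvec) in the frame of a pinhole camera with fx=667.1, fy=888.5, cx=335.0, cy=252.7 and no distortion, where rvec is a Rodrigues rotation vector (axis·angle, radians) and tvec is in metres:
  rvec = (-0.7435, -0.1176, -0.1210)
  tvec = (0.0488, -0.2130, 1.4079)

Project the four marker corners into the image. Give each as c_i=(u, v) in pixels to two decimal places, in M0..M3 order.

Intrinsics K: fx=667.1, fy=888.5, cx=335.0, cy=252.7
Marker side s = 0.135 m; corners in marker frame (Z=0):
  M0 = (-0.0675, +0.0675, 0)
  M1 = (+0.0675, +0.0675, 0)
  M2 = (+0.0675, -0.0675, 0)
  M3 = (-0.0675, -0.0675, 0)
rvec = (-0.7435, -0.1176, -0.1210), |rvec| = θ = 0.76241 rad = 43.683°
Rodrigues: sinθ=0.69066, 1−cosθ=0.27682; R = I + sinθ·[k]× + (1−cosθ)·[k]×²:
    [+0.98644 +0.15125 -0.06369]
    [-0.06797 +0.72976 +0.68031]
    [+0.14938 -0.66676 +0.73015]
t = (0.0488, -0.2130, 1.4079) m
M0: Pc = R·M0+t = (-0.00758, -0.15915, +1.35281); u = 667.1·(-0.00758)/1.35281 + 335.0 = 331.2646, v = 888.5·(-0.15915)/1.35281 + 252.7 = 148.1715
M1: Pc = R·M1+t = (+0.12559, -0.16833, +1.37298); u = 667.1·(+0.12559)/1.37298 + 335.0 = 396.0237, v = 888.5·(-0.16833)/1.37298 + 252.7 = 143.7684
M2: Pc = R·M2+t = (+0.10518, -0.26685, +1.46299); u = 667.1·(+0.10518)/1.46299 + 335.0 = 382.9582, v = 888.5·(-0.26685)/1.46299 + 252.7 = 90.6389
M3: Pc = R·M3+t = (-0.02799, -0.25767, +1.44282); u = 667.1·(-0.02799)/1.44282 + 335.0 = 322.0566, v = 888.5·(-0.25767)/1.44282 + 252.7 = 94.0246

c0=(331.26, 148.17) c1=(396.02, 143.77) c2=(382.96, 90.64) c3=(322.06, 94.02)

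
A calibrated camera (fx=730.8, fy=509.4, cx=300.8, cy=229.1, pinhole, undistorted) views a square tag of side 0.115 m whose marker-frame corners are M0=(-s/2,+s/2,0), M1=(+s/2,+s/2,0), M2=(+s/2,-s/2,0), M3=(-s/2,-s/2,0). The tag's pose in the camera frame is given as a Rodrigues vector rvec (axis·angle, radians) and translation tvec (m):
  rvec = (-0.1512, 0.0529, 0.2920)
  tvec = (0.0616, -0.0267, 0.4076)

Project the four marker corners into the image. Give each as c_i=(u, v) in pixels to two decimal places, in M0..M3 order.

c0=(282.52, 243.57) c1=(485.47, 285.77) c2=(537.56, 148.79) c3=(341.38, 110.98)

Intrinsics K: fx=730.8, fy=509.4, cx=300.8, cy=229.1
Marker side s = 0.115 m; corners in marker frame (Z=0):
  M0 = (-0.0575, +0.0575, 0)
  M1 = (+0.0575, +0.0575, 0)
  M2 = (+0.0575, -0.0575, 0)
  M3 = (-0.0575, -0.0575, 0)
rvec = (-0.1512, 0.0529, 0.2920), |rvec| = θ = 0.33305 rad = 19.082°
Rodrigues: sinθ=0.32693, 1−cosθ=0.05495; R = I + sinθ·[k]× + (1−cosθ)·[k]×²:
    [+0.95637 -0.29059 +0.03006]
    [+0.28267 +0.94644 +0.15607]
    [-0.07380 -0.14077 +0.98729]
t = (0.0616, -0.0267, 0.4076) m
M0: Pc = R·M0+t = (-0.01010, +0.01147, +0.40375); u = 730.8·(-0.01010)/0.40375 + 300.8 = 282.5174, v = 509.4·(+0.01147)/0.40375 + 229.1 = 243.5670
M1: Pc = R·M1+t = (+0.09988, +0.04397, +0.39526); u = 730.8·(+0.09988)/0.39526 + 300.8 = 485.4724, v = 509.4·(+0.04397)/0.39526 + 229.1 = 285.7715
M2: Pc = R·M2+t = (+0.13330, -0.06487, +0.41145); u = 730.8·(+0.13330)/0.41145 + 300.8 = 537.5626, v = 509.4·(-0.06487)/0.41145 + 229.1 = 148.7914
M3: Pc = R·M3+t = (+0.02332, -0.09737, +0.41994); u = 730.8·(+0.02332)/0.41994 + 300.8 = 341.3787, v = 509.4·(-0.09737)/0.41994 + 229.1 = 110.9823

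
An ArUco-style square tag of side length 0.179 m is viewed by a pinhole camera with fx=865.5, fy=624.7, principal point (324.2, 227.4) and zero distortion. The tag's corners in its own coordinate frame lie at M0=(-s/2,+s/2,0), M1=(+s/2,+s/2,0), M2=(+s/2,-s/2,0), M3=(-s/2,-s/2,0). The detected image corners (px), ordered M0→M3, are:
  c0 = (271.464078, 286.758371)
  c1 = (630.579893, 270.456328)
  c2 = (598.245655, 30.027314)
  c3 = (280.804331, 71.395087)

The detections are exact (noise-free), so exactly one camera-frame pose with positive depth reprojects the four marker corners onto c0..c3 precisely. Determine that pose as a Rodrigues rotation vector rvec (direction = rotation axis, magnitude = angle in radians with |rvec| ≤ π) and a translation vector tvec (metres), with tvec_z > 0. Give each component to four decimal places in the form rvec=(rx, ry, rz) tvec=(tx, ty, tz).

Intrinsics K: fx=865.5, fy=624.7, cx=324.2, cy=227.4
Marker side s = 0.179 m; corners in marker frame (Z=0):
  M0 = (-0.0895, +0.0895, 0)
  M1 = (+0.0895, +0.0895, 0)
  M2 = (+0.0895, -0.0895, 0)
  M3 = (-0.0895, -0.0895, 0)
Detected image corners:
  c0 = (271.464078, 286.758371) px
  c1 = (630.579893, 270.456328) px
  c2 = (598.245655, 30.027314) px
  c3 = (280.804331, 71.395087) px
Planar DLT: solve 8×8 A·h = b for H (H[2,2]=1):
  H  [+1571.86310 -238.93462 +434.35724]
  H  [-280.27283 +1159.36884 +158.78379]
  H  [-0.69853 -0.66450 +1.00000]
B = K⁻¹H; ‖b₁‖=2.200669, ‖b₂‖=2.200669; λ = 2/(‖b₁‖+‖b₂‖) = 0.454407, sign → tz>0 ⇒ λ=+0.454407
r₁ = λ·B[:,0] = (+0.94416,-0.08833,-0.31742); r₂ = λ·B[:,1] = (-0.01234,+0.95324,-0.30196)
r₃ = r₁×r₂ = (+0.32925,+0.28901,+0.89893); SVD([r₁ r₂ r₃]) → R = UVᵀ:
  R  [+0.94416 -0.01234 +0.32925]
  R  [-0.08833 +0.95324 +0.28901]
  R  [-0.31742 -0.30196 +0.89893]
t = (+0.05784, -0.04991, +0.45441) m
tr R = 2.796332; θ = arccos((tr R − 1)/2) = 0.455217 rad = 26.082°
axis k = ((R−Rᵀ)₃₂, (R−Rᵀ)₁₃, (R−Rᵀ)₂₁) / (2 sinθ) = (-0.672078, +0.735421, -0.086416)
rvec = θ·k = (-0.305941, +0.334776, -0.039338)

rvec=(-0.3059, 0.3348, -0.0393) tvec=(0.0578, -0.0499, 0.4544)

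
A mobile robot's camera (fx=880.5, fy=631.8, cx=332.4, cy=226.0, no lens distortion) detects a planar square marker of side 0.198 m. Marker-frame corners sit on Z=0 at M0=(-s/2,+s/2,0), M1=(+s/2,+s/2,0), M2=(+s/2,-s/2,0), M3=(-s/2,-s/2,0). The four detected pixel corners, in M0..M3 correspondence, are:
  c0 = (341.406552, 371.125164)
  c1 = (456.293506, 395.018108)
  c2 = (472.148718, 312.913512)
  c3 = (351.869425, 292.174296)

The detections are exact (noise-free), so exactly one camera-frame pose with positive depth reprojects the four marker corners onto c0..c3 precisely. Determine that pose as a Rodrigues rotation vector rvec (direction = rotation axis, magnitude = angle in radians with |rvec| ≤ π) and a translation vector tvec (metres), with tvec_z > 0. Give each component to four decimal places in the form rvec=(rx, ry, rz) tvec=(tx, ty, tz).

Intrinsics K: fx=880.5, fy=631.8, cx=332.4, cy=226.0
Marker side s = 0.198 m; corners in marker frame (Z=0):
  M0 = (-0.0990, +0.0990, 0)
  M1 = (+0.0990, +0.0990, 0)
  M2 = (+0.0990, -0.0990, 0)
  M3 = (-0.0990, -0.0990, 0)
Detected image corners:
  c0 = (341.406552, 371.125164) px
  c1 = (456.293506, 395.018108) px
  c2 = (472.148718, 312.913512) px
  c3 = (351.869425, 292.174296) px
Planar DLT: solve 8×8 A·h = b for H (H[2,2]=1):
  H  [+490.56079 +16.25719 +403.81825]
  H  [+25.76037 +476.15645 +343.33697]
  H  [-0.25410 +0.20318 +1.00000]
B = K⁻¹H; ‖b₁‖=0.713019, ‖b₂‖=0.713019; λ = 2/(‖b₁‖+‖b₂‖) = 1.402487, sign → tz>0 ⇒ λ=+1.402487
r₁ = λ·B[:,0] = (+0.91591,+0.18466,-0.35637); r₂ = λ·B[:,1] = (-0.08168,+0.95505,+0.28495)
r₃ = r₁×r₂ = (+0.39297,-0.23189,+0.88983); SVD([r₁ r₂ r₃]) → R = UVᵀ:
  R  [+0.91591 -0.08168 +0.39297]
  R  [+0.18466 +0.95505 -0.23189]
  R  [-0.35637 +0.28495 +0.88983]
t = (+0.11376, +0.26047, +1.40249) m
tr R = 2.760801; θ = arccos((tr R − 1)/2) = 0.494090 rad = 28.309°
axis k = ((R−Rᵀ)₃₂, (R−Rᵀ)₁₃, (R−Rᵀ)₂₁) / (2 sinθ) = (+0.544926, +0.790064, +0.280812)
rvec = θ·k = (+0.269242, +0.390363, +0.138747)

rvec=(0.2692, 0.3904, 0.1387) tvec=(0.1138, 0.2605, 1.4025)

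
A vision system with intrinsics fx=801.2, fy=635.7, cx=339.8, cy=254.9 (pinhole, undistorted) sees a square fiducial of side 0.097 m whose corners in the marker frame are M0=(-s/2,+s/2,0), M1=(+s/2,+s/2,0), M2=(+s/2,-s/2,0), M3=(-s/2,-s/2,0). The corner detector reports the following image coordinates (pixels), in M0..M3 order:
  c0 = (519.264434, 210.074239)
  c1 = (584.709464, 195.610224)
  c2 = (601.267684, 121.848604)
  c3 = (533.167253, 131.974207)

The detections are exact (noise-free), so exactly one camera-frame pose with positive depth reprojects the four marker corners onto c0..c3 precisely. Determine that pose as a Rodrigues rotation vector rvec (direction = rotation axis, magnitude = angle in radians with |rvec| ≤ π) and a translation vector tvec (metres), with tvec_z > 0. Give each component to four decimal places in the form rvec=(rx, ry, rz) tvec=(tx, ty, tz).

rvec=(0.4520, -0.6132, -0.1101) tvec=(0.2148, -0.1094, 0.7799)

Intrinsics K: fx=801.2, fy=635.7, cx=339.8, cy=254.9
Marker side s = 0.097 m; corners in marker frame (Z=0):
  M0 = (-0.0485, +0.0485, 0)
  M1 = (+0.0485, +0.0485, 0)
  M2 = (+0.0485, -0.0485, 0)
  M3 = (-0.0485, -0.0485, 0)
Detected image corners:
  c0 = (519.264434, 210.074239) px
  c1 = (584.709464, 195.610224) px
  c2 = (601.267684, 121.848604) px
  c3 = (533.167253, 131.974207) px
Planar DLT: solve 8×8 A·h = b for H (H[2,2]=1):
  H  [+1068.84290 +158.82399 +560.49543]
  H  [-15.15608 +875.24353 +165.71464]
  H  [+0.68055 +0.56521 +1.00000]
B = K⁻¹H; ‖b₁‖=1.282226, ‖b₂‖=1.282226; λ = 2/(‖b₁‖+‖b₂‖) = 0.779894, sign → tz>0 ⇒ λ=+0.779894
r₁ = λ·B[:,0] = (+0.81532,-0.23142,+0.53076); r₂ = λ·B[:,1] = (-0.03235,+0.89702,+0.44080)
r₃ = r₁×r₂ = (-0.57811,-0.37656,+0.72387); SVD([r₁ r₂ r₃]) → R = UVᵀ:
  R  [+0.81532 -0.03235 -0.57811]
  R  [-0.23142 +0.89702 -0.37656]
  R  [+0.53076 +0.44080 +0.72387]
t = (+0.21483, -0.10941, +0.77989) m
tr R = 2.436208; θ = arccos((tr R − 1)/2) = 0.769722 rad = 44.102°
axis k = ((R−Rᵀ)₃₂, (R−Rᵀ)₁₃, (R−Rᵀ)₂₁) / (2 sinθ) = (+0.587242, -0.796676, -0.143020)
rvec = θ·k = (+0.452013, -0.613219, -0.110086)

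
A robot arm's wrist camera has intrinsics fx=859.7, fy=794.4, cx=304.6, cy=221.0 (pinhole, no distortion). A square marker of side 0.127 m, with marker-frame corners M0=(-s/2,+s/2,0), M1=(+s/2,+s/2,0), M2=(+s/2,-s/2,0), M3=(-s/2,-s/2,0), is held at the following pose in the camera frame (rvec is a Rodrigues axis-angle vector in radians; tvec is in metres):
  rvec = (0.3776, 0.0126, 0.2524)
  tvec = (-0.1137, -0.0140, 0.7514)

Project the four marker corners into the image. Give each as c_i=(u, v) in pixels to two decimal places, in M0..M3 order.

c0=(92.54, 249.21) c1=(229.87, 281.02) c2=(261.21, 160.71) c3=(115.27, 126.13)

Intrinsics K: fx=859.7, fy=794.4, cx=304.6, cy=221.0
Marker side s = 0.127 m; corners in marker frame (Z=0):
  M0 = (-0.0635, +0.0635, 0)
  M1 = (+0.0635, +0.0635, 0)
  M2 = (+0.0635, -0.0635, 0)
  M3 = (-0.0635, -0.0635, 0)
rvec = (0.3776, 0.0126, 0.2524), |rvec| = θ = 0.45436 rad = 26.033°
Rodrigues: sinθ=0.43889, 1−cosθ=0.10146; R = I + sinθ·[k]× + (1−cosθ)·[k]×²:
    [+0.96861 -0.24147 +0.05901]
    [+0.24614 +0.89862 -0.36318]
    [+0.03467 +0.36630 +0.92985]
t = (-0.1137, -0.0140, 0.7514) m
M0: Pc = R·M0+t = (-0.19054, +0.02743, +0.77246); u = 859.7·(-0.19054)/0.77246 + 304.6 = 92.5404, v = 794.4·(+0.02743)/0.77246 + 221.0 = 249.2114
M1: Pc = R·M1+t = (-0.06753, +0.05869, +0.77686); u = 859.7·(-0.06753)/0.77686 + 304.6 = 229.8734, v = 794.4·(+0.05869)/0.77686 + 221.0 = 281.0174
M2: Pc = R·M2+t = (-0.03686, -0.05543, +0.73034); u = 859.7·(-0.03686)/0.73034 + 304.6 = 261.2114, v = 794.4·(-0.05543)/0.73034 + 221.0 = 160.7058
M3: Pc = R·M3+t = (-0.15987, -0.08669, +0.72594); u = 859.7·(-0.15987)/0.72594 + 304.6 = 115.2677, v = 794.4·(-0.08669)/0.72594 + 221.0 = 126.1319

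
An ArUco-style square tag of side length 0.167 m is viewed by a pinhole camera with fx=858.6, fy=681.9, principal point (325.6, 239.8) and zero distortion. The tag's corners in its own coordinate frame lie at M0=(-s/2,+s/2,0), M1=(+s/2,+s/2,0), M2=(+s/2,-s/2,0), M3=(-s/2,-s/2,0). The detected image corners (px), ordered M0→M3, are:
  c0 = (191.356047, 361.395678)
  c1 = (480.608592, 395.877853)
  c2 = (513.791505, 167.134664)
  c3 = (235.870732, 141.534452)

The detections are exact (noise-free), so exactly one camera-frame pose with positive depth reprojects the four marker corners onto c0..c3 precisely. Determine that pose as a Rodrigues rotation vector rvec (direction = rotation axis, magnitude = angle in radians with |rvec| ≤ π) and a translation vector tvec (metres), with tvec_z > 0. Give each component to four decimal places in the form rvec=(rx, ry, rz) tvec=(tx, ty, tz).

rvec=(-0.1410, 0.0921, 0.1353) tvec=(0.0162, 0.0176, 0.5009)

Intrinsics K: fx=858.6, fy=681.9, cx=325.6, cy=239.8
Marker side s = 0.167 m; corners in marker frame (Z=0):
  M0 = (-0.0835, +0.0835, 0)
  M1 = (+0.0835, +0.0835, 0)
  M2 = (+0.0835, -0.0835, 0)
  M3 = (-0.0835, -0.0835, 0)
Detected image corners:
  c0 = (191.356047, 361.395678) px
  c1 = (480.608592, 395.877853) px
  c2 = (513.791505, 167.134664) px
  c3 = (235.870732, 141.534452) px
Planar DLT: solve 8×8 A·h = b for H (H[2,2]=1):
  H  [+1625.79808 -328.04201 +353.45534]
  H  [+125.63158 +1271.56537 +263.73405]
  H  [-0.20137 -0.26686 +1.00000]
B = K⁻¹H; ‖b₁‖=1.996535, ‖b₂‖=1.996535; λ = 2/(‖b₁‖+‖b₂‖) = 0.500868, sign → tz>0 ⇒ λ=+0.500868
r₁ = λ·B[:,0] = (+0.98666,+0.12775,-0.10086); r₂ = λ·B[:,1] = (-0.14068,+0.98099,-0.13366)
r₃ = r₁×r₂ = (+0.08187,+0.14607,+0.98588); SVD([r₁ r₂ r₃]) → R = UVᵀ:
  R  [+0.98666 -0.14068 +0.08187]
  R  [+0.12775 +0.98099 +0.14607]
  R  [-0.10086 -0.13366 +0.98588]
t = (+0.01625, +0.01758, +0.50087) m
tr R = 2.953537; θ = arccos((tr R − 1)/2) = 0.215971 rad = 12.374°
axis k = ((R−Rᵀ)₃₂, (R−Rᵀ)₁₃, (R−Rᵀ)₂₁) / (2 sinθ) = (-0.652671, +0.426351, +0.626295)
rvec = θ·k = (-0.140958, +0.092080, +0.135262)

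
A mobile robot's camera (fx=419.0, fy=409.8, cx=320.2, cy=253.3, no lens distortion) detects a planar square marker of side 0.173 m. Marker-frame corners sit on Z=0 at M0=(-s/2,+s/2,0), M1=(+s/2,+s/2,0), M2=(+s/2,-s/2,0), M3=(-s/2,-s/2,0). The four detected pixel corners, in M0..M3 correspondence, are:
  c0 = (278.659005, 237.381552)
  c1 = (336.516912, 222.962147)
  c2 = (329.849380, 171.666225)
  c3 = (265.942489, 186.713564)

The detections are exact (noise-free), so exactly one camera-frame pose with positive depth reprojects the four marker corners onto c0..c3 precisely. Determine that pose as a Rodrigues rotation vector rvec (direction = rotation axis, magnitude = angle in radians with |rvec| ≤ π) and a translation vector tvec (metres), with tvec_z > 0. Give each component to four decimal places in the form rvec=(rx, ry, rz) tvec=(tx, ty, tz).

rvec=(0.6888, -0.1900, -0.2081) tvec=(-0.0468, -0.1335, 1.1534)

Intrinsics K: fx=419.0, fy=409.8, cx=320.2, cy=253.3
Marker side s = 0.173 m; corners in marker frame (Z=0):
  M0 = (-0.0865, +0.0865, 0)
  M1 = (+0.0865, +0.0865, 0)
  M2 = (+0.0865, -0.0865, 0)
  M3 = (-0.0865, -0.0865, 0)
Detected image corners:
  c0 = (278.659005, 237.381552) px
  c1 = (336.516912, 222.962147) px
  c2 = (329.849380, 171.666225) px
  c3 = (265.942489, 186.713564) px
Planar DLT: solve 8×8 A·h = b for H (H[2,2]=1):
  H  [+378.50510 +225.38653 +303.21522]
  H  [-66.53068 +409.30510 +205.85766]
  H  [+0.09061 +0.55988 +1.00000]
B = K⁻¹H; ‖b₁‖=0.866966, ‖b₂‖=0.866966; λ = 2/(‖b₁‖+‖b₂‖) = 1.153447, sign → tz>0 ⇒ λ=+1.153447
r₁ = λ·B[:,0] = (+0.96210,-0.25186,+0.10451); r₂ = λ·B[:,1] = (+0.12694,+0.75288,+0.64580)
r₃ = r₁×r₂ = (-0.24133,-0.60806,+0.75632); SVD([r₁ r₂ r₃]) → R = UVᵀ:
  R  [+0.96210 +0.12694 -0.24133]
  R  [-0.25186 +0.75288 -0.60806]
  R  [+0.10451 +0.64580 +0.75632]
t = (-0.04676, -0.13353, +1.15345) m
tr R = 2.471311; θ = arccos((tr R − 1)/2) = 0.744163 rad = 42.637°
axis k = ((R−Rᵀ)₃₂, (R−Rᵀ)₁₃, (R−Rᵀ)₂₁) / (2 sinθ) = (+0.925550, -0.255289, -0.279616)
rvec = θ·k = (+0.688760, -0.189977, -0.208079)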